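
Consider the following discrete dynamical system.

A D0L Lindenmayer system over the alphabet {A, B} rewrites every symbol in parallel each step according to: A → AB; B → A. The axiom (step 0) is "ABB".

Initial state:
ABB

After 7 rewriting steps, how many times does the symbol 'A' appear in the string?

step 0: ABB
step 1: ABAA
step 2: ABAABAB
step 3: ABAABABAABA
step 4: ABAABABAABAABABAAB
step 5: ABAABABAABAABABAABABAABAABABA
step 6: ABAABABAABAABABAABABAABAABABAABAABABAABABAABAAB
step 7: ABAABABAABAABABAABABAABAABABAABAABABAABABAABAABABAABABAABAABABAABAABABAABABA

47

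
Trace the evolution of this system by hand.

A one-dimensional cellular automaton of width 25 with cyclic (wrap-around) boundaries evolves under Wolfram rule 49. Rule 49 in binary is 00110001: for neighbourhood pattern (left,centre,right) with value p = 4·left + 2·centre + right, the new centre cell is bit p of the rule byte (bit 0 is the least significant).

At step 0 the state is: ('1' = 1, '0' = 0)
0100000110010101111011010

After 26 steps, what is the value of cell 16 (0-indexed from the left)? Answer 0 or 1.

t=0: 0100000110010101111011010
t=1: 0011110001001010000100101
t=2: 1000001100100101110010010
t=3: 0111100010010010001001001
t=4: 1000011001001001100100100
t=5: 0111000100100100010010010
t=6: 0000110010010011001001001
t=7: 1110001001001000100100100
t=8: 0001100100100110010010010
t=9: 1100010010010001001001001
t=10: 0011001001001100100100100
t=11: 1000100100100010010010011
t=12: 0110010010011001001001000
t=13: 0001001001000100100100111
t=14: 1100100100110010010010000
t=15: 0010010010001001001001110
t=16: 1001001001100100100100001
t=17: 0100100100010010010011100
t=18: 0010010011001001001000011
t=19: 1001001000100100100111000
t=20: 0100100110010010010000110
t=21: 0010010001001001001110001
t=22: 1001001100100100100001100
t=23: 0100100010010010011100010
t=24: 0010011001001001000011001
t=25: 1001000100100100111000100
t=26: 0100110010010010000110010

0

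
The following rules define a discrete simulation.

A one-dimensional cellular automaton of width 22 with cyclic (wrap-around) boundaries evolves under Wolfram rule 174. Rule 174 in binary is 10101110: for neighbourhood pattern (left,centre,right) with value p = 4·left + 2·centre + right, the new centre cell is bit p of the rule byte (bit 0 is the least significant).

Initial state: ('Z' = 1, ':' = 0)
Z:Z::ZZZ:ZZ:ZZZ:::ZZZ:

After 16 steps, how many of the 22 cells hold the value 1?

15

t=0: Z:Z::ZZZ:ZZ:ZZZ:::ZZZ:
t=1: ZZZ:ZZZ:ZZ:ZZZ:::ZZZ:Z
t=2: ZZ:ZZZ:ZZ:ZZZ:::ZZZ:ZZ
t=3: Z:ZZZ:ZZ:ZZZ:::ZZZ:ZZZ
t=4: :ZZZ:ZZ:ZZZ:::ZZZ:ZZZZ
t=5: ZZZ:ZZ:ZZZ:::ZZZ:ZZZZ:
t=6: ZZ:ZZ:ZZZ:::ZZZ:ZZZZ:Z
t=7: Z:ZZ:ZZZ:::ZZZ:ZZZZ:ZZ
t=8: :ZZ:ZZZ:::ZZZ:ZZZZ:ZZZ
t=9: ZZ:ZZZ:::ZZZ:ZZZZ:ZZZ:
t=10: Z:ZZZ:::ZZZ:ZZZZ:ZZZ:Z
t=11: :ZZZ:::ZZZ:ZZZZ:ZZZ:ZZ
t=12: ZZZ:::ZZZ:ZZZZ:ZZZ:ZZ:
t=13: ZZ:::ZZZ:ZZZZ:ZZZ:ZZ:Z
t=14: Z:::ZZZ:ZZZZ:ZZZ:ZZ:ZZ
t=15: :::ZZZ:ZZZZ:ZZZ:ZZ:ZZZ
t=16: ::ZZZ:ZZZZ:ZZZ:ZZ:ZZZ:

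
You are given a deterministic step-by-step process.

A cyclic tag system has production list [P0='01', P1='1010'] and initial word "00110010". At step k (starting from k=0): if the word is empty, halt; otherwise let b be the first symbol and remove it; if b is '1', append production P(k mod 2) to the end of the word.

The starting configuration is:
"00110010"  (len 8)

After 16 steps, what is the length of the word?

gen 0: "00110010"  (len 8)
gen 1: "0110010"  (len 7)
gen 2: "110010"  (len 6)
gen 3: "1001001"  (len 7)
gen 4: "0010011010"  (len 10)
gen 5: "010011010"  (len 9)
gen 6: "10011010"  (len 8)
gen 7: "001101001"  (len 9)
gen 8: "01101001"  (len 8)
gen 9: "1101001"  (len 7)
gen 10: "1010011010"  (len 10)
gen 11: "01001101001"  (len 11)
gen 12: "1001101001"  (len 10)
gen 13: "00110100101"  (len 11)
gen 14: "0110100101"  (len 10)
gen 15: "110100101"  (len 9)
gen 16: "101001011010"  (len 12)

12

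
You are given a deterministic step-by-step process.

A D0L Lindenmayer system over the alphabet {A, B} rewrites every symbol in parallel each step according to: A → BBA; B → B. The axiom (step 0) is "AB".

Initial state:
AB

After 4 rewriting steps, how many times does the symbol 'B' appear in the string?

9

k=0  AB
k=1  BBAB
k=2  BBBBAB
k=3  BBBBBBAB
k=4  BBBBBBBBAB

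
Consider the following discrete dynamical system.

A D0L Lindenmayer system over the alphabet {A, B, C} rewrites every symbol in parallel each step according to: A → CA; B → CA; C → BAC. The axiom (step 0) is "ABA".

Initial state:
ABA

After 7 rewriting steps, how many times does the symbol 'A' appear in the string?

507

[0] ABA
[1] CACACA
[2] BACCABACCABACCA
[3] CACABACBACCACACABACBACCACACABACBACCA
[4] BACCABACCACACABACCACABACBACCABACCABACCACACABACCACABACBACCABACCABACCACACABACCACABACBACCA
[5] CACABACBACCACACABACBACCABACCABACCACACABACBACCABACCACACABAC…CACABACBACCABACCABACCACACABACBACCABACCACACABACCACABACBACCA  (len 210)
[6] BACCABACCACACABACCACABACBACCABACCABACCACACABACCACABACBACCA…CACABACBACCABACCABACCACACABACBACCABACCACACABACCACABACBACCA  (len 507)
[7] CACABACBACCACACABACBACCABACCABACCACACABACBACCABACCACACABAC…CACABACBACCABACCABACCACACABACBACCABACCACACABACCACABACBACCA  (len 1224)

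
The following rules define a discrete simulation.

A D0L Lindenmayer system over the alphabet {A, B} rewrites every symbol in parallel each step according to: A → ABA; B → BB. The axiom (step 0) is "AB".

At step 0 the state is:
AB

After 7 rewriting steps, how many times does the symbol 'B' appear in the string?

step 0: AB
step 1: ABABB
step 2: ABABBABABBBB
step 3: ABABBABABBBBABABBABABBBBBBBB
step 4: ABABBABABBBBABABBABABBBBBBBBABABBABABBBBABABBABABBBBBBBBBBBBBBBB
step 5: ABABBABABBBBABABBABABBBBBBBBABABBABABBBBABABBABABBBBBBBBBB…BBBBBBABABBABABBBBABABBABABBBBBBBBBBBBBBBBBBBBBBBBBBBBBBBB  (len 144)
step 6: ABABBABABBBBABABBABABBBBBBBBABABBABABBBBABABBABABBBBBBBBBB…BBBBBBBBBBBBBBBBBBBBBBBBBBBBBBBBBBBBBBBBBBBBBBBBBBBBBBBBBB  (len 320)
step 7: ABABBABABBBBABABBABABBBBBBBBABABBABABBBBABABBABABBBBBBBBBB…BBBBBBBBBBBBBBBBBBBBBBBBBBBBBBBBBBBBBBBBBBBBBBBBBBBBBBBBBB  (len 704)

576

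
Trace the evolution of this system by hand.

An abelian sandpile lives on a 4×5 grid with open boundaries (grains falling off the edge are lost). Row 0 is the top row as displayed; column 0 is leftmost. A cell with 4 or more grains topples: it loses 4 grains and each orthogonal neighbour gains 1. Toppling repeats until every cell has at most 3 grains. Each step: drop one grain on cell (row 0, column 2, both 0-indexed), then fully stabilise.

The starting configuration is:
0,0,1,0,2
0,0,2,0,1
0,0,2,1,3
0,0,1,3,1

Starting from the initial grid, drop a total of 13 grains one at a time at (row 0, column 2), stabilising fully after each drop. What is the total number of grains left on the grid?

27

step 0: 0,0,1,0,2
0,0,2,0,1
0,0,2,1,3
0,0,1,3,1
step 1: 0,0,2,0,2
0,0,2,0,1
0,0,2,1,3
0,0,1,3,1
step 2: 0,0,3,0,2
0,0,2,0,1
0,0,2,1,3
0,0,1,3,1
step 3: 0,1,0,1,2
0,0,3,0,1
0,0,2,1,3
0,0,1,3,1
step 4: 0,1,1,1,2
0,0,3,0,1
0,0,2,1,3
0,0,1,3,1
step 5: 0,1,2,1,2
0,0,3,0,1
0,0,2,1,3
0,0,1,3,1
step 6: 0,1,3,1,2
0,0,3,0,1
0,0,2,1,3
0,0,1,3,1
step 7: 0,2,1,2,2
0,1,0,1,1
0,0,3,1,3
0,0,1,3,1
step 8: 0,2,2,2,2
0,1,0,1,1
0,0,3,1,3
0,0,1,3,1
step 9: 0,2,3,2,2
0,1,0,1,1
0,0,3,1,3
0,0,1,3,1
step 10: 0,3,0,3,2
0,1,1,1,1
0,0,3,1,3
0,0,1,3,1
step 11: 0,3,1,3,2
0,1,1,1,1
0,0,3,1,3
0,0,1,3,1
step 12: 0,3,2,3,2
0,1,1,1,1
0,0,3,1,3
0,0,1,3,1
step 13: 0,3,3,3,2
0,1,1,1,1
0,0,3,1,3
0,0,1,3,1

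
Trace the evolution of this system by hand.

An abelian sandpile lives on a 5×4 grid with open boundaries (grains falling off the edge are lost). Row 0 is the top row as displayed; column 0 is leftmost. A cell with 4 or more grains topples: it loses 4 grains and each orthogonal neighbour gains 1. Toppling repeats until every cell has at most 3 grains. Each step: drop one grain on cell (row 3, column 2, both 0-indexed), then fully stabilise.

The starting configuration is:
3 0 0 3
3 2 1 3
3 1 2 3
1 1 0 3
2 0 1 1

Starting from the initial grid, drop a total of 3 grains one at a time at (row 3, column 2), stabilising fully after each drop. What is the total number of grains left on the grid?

36

0) 3 0 0 3
3 2 1 3
3 1 2 3
1 1 0 3
2 0 1 1
1) 3 0 0 3
3 2 1 3
3 1 2 3
1 1 1 3
2 0 1 1
2) 3 0 0 3
3 2 1 3
3 1 2 3
1 1 2 3
2 0 1 1
3) 3 0 0 3
3 2 1 3
3 1 2 3
1 1 3 3
2 0 1 1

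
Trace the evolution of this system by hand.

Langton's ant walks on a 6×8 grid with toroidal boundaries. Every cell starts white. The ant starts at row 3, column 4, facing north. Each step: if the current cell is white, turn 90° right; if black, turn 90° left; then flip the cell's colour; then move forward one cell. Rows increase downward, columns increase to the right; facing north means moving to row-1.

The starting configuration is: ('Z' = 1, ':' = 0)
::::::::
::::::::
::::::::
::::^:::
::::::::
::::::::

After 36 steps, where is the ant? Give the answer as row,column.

1,4

t=0: ::::::::
::::::::
::::::::
::::^:::
::::::::
::::::::
t=1: ::::::::
::::::::
::::::::
::::Z>::
::::::::
::::::::
t=2: ::::::::
::::::::
::::::::
::::ZZ::
:::::v::
::::::::
t=3: ::::::::
::::::::
::::::::
::::ZZ::
::::<Z::
::::::::
t=4: ::::::::
::::::::
::::::::
::::^Z::
::::ZZ::
::::::::
t=5: ::::::::
::::::::
::::::::
:::<:Z::
::::ZZ::
::::::::
t=6: ::::::::
::::::::
:::^::::
:::Z:Z::
::::ZZ::
::::::::
t=7: ::::::::
::::::::
:::Z>:::
:::Z:Z::
::::ZZ::
::::::::
t=8: ::::::::
::::::::
:::ZZ:::
:::ZvZ::
::::ZZ::
::::::::
t=9: ::::::::
::::::::
:::ZZ:::
:::<ZZ::
::::ZZ::
::::::::
t=10: ::::::::
::::::::
:::ZZ:::
::::ZZ::
:::vZZ::
::::::::
t=11: ::::::::
::::::::
:::ZZ:::
::::ZZ::
::<ZZZ::
::::::::
t=12: ::::::::
::::::::
:::ZZ:::
::^:ZZ::
::ZZZZ::
::::::::
t=13: ::::::::
::::::::
:::ZZ:::
::Z>ZZ::
::ZZZZ::
::::::::
t=14: ::::::::
::::::::
:::ZZ:::
::ZZZZ::
::ZvZZ::
::::::::
t=15: ::::::::
::::::::
:::ZZ:::
::ZZZZ::
::Z:>Z::
::::::::
t=16: ::::::::
::::::::
:::ZZ:::
::ZZ^Z::
::Z::Z::
::::::::
t=17: ::::::::
::::::::
:::ZZ:::
::Z<:Z::
::Z::Z::
::::::::
t=18: ::::::::
::::::::
:::ZZ:::
::Z::Z::
::Zv:Z::
::::::::
t=19: ::::::::
::::::::
:::ZZ:::
::Z::Z::
::<Z:Z::
::::::::
t=20: ::::::::
::::::::
:::ZZ:::
::Z::Z::
:::Z:Z::
::v:::::
t=21: ::::::::
::::::::
:::ZZ:::
::Z::Z::
:::Z:Z::
:<Z:::::
t=22: ::::::::
::::::::
:::ZZ:::
::Z::Z::
:^:Z:Z::
:ZZ:::::
t=23: ::::::::
::::::::
:::ZZ:::
::Z::Z::
:Z>Z:Z::
:ZZ:::::
t=24: ::::::::
::::::::
:::ZZ:::
::Z::Z::
:ZZZ:Z::
:Zv:::::
t=25: ::::::::
::::::::
:::ZZ:::
::Z::Z::
:ZZZ:Z::
:Z:>::::
t=26: :::v::::
::::::::
:::ZZ:::
::Z::Z::
:ZZZ:Z::
:Z:Z::::
t=27: ::<Z::::
::::::::
:::ZZ:::
::Z::Z::
:ZZZ:Z::
:Z:Z::::
t=28: ::ZZ::::
::::::::
:::ZZ:::
::Z::Z::
:ZZZ:Z::
:Z^Z::::
t=29: ::ZZ::::
::::::::
:::ZZ:::
::Z::Z::
:ZZZ:Z::
:ZZ>::::
t=30: ::ZZ::::
::::::::
:::ZZ:::
::Z::Z::
:ZZ^:Z::
:ZZ:::::
t=31: ::ZZ::::
::::::::
:::ZZ:::
::Z::Z::
:Z<::Z::
:ZZ:::::
t=32: ::ZZ::::
::::::::
:::ZZ:::
::Z::Z::
:Z:::Z::
:Zv:::::
t=33: ::ZZ::::
::::::::
:::ZZ:::
::Z::Z::
:Z:::Z::
:Z:>::::
t=34: ::Zv::::
::::::::
:::ZZ:::
::Z::Z::
:Z:::Z::
:Z:Z::::
t=35: ::Z:>:::
::::::::
:::ZZ:::
::Z::Z::
:Z:::Z::
:Z:Z::::
t=36: ::Z:Z:::
::::v:::
:::ZZ:::
::Z::Z::
:Z:::Z::
:Z:Z::::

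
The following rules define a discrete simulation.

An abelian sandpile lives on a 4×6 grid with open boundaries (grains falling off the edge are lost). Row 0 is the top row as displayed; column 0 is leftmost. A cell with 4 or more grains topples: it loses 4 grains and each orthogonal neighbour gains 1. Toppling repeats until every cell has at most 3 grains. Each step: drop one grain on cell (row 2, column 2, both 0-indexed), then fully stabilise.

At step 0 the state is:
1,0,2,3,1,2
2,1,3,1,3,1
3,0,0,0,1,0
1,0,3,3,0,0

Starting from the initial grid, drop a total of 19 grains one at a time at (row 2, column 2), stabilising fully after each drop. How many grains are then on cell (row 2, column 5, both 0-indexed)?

0) 1,0,2,3,1,2
2,1,3,1,3,1
3,0,0,0,1,0
1,0,3,3,0,0
1) 1,0,2,3,1,2
2,1,3,1,3,1
3,0,1,0,1,0
1,0,3,3,0,0
2) 1,0,2,3,1,2
2,1,3,1,3,1
3,0,2,0,1,0
1,0,3,3,0,0
3) 1,0,2,3,1,2
2,1,3,1,3,1
3,0,3,0,1,0
1,0,3,3,0,0
4) 1,0,3,3,1,2
2,2,0,2,3,1
3,1,2,2,1,0
1,1,1,0,1,0
5) 1,0,3,3,1,2
2,2,0,2,3,1
3,1,3,2,1,0
1,1,1,0,1,0
6) 1,0,3,3,1,2
2,2,1,2,3,1
3,2,0,3,1,0
1,1,2,0,1,0
7) 1,0,3,3,1,2
2,2,1,2,3,1
3,2,1,3,1,0
1,1,2,0,1,0
8) 1,0,3,3,1,2
2,2,1,2,3,1
3,2,2,3,1,0
1,1,2,0,1,0
9) 1,0,3,3,1,2
2,2,1,2,3,1
3,2,3,3,1,0
1,1,2,0,1,0
10) 1,0,3,3,1,2
2,2,2,3,3,1
3,3,1,0,2,0
1,1,3,1,1,0
11) 1,0,3,3,1,2
2,2,2,3,3,1
3,3,2,0,2,0
1,1,3,1,1,0
12) 1,0,3,3,1,2
2,2,2,3,3,1
3,3,3,0,2,0
1,1,3,1,1,0
13) 1,0,3,3,1,2
3,3,3,3,3,1
0,1,2,1,2,0
2,3,0,2,1,0
14) 1,0,3,3,1,2
3,3,3,3,3,1
0,1,3,1,2,0
2,3,0,2,1,0
15) 2,2,1,1,3,2
0,1,3,2,0,2
1,3,1,3,3,0
2,3,1,2,1,0
16) 2,2,1,1,3,2
0,1,3,2,0,2
1,3,2,3,3,0
2,3,1,2,1,0
17) 2,2,1,1,3,2
0,1,3,2,0,2
1,3,3,3,3,0
2,3,1,2,1,0
18) 2,2,2,2,3,2
0,3,1,0,2,2
2,1,3,2,0,1
3,0,3,3,2,0
19) 2,2,2,2,3,2
0,3,2,1,2,2
2,2,2,0,1,1
3,1,1,1,3,0

1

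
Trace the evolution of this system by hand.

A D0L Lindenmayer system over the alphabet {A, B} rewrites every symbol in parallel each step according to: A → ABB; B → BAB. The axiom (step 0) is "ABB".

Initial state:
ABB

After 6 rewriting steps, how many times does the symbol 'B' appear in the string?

1458

[0] ABB
[1] ABBBABBAB
[2] ABBBABBABBABABBBABBABABBBAB
[3] ABBBABBABBABABBBABBABABBBABBABABBBABABBBABBABBABABBBABBABABBBABABBBABBABBABABBBAB
[4] ABBBABBABBABABBBABBABABBBABBABABBBABABBBABBABBABABBBABBABA…BBABABBBABBABBABABBBABBABABBBABBABABBBABABBBABBABBABABBBAB  (len 243)
[5] ABBBABBABBABABBBABBABABBBABBABABBBABABBBABBABBABABBBABBABA…BBABABBBABBABBABABBBABBABABBBABBABABBBABABBBABBABBABABBBAB  (len 729)
[6] ABBBABBABBABABBBABBABABBBABBABABBBABABBBABBABBABABBBABBABA…BBABABBBABBABBABABBBABBABABBBABBABABBBABABBBABBABBABABBBAB  (len 2187)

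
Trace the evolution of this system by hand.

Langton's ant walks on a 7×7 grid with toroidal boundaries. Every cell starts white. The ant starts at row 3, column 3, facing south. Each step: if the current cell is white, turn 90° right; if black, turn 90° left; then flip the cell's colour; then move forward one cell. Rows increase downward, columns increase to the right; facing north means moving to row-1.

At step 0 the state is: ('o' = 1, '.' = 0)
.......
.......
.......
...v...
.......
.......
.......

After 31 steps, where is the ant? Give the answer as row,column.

k=0  .......
.......
.......
...v...
.......
.......
.......
k=1  .......
.......
.......
..<o...
.......
.......
.......
k=2  .......
.......
..^....
..oo...
.......
.......
.......
k=3  .......
.......
..o>...
..oo...
.......
.......
.......
k=4  .......
.......
..oo...
..ov...
.......
.......
.......
k=5  .......
.......
..oo...
..o.>..
.......
.......
.......
k=6  .......
.......
..oo...
..o.o..
....v..
.......
.......
k=7  .......
.......
..oo...
..o.o..
...<o..
.......
.......
k=8  .......
.......
..oo...
..o^o..
...oo..
.......
.......
k=9  .......
.......
..oo...
..oo>..
...oo..
.......
.......
k=10  .......
.......
..oo^..
..oo...
...oo..
.......
.......
k=11  .......
.......
..ooo>.
..oo...
...oo..
.......
.......
k=12  .......
.......
..oooo.
..oo.v.
...oo..
.......
.......
k=13  .......
.......
..oooo.
..oo<o.
...oo..
.......
.......
k=14  .......
.......
..oo^o.
..oooo.
...oo..
.......
.......
k=15  .......
.......
..o<.o.
..oooo.
...oo..
.......
.......
k=16  .......
.......
..o..o.
..ovoo.
...oo..
.......
.......
k=17  .......
.......
..o..o.
..o.>o.
...oo..
.......
.......
k=18  .......
.......
..o.^o.
..o..o.
...oo..
.......
.......
k=19  .......
.......
..o.o>.
..o..o.
...oo..
.......
.......
k=20  .......
.....^.
..o.o..
..o..o.
...oo..
.......
.......
k=21  .......
.....o>
..o.o..
..o..o.
...oo..
.......
.......
k=22  .......
.....oo
..o.o.v
..o..o.
...oo..
.......
.......
k=23  .......
.....oo
..o.o<o
..o..o.
...oo..
.......
.......
k=24  .......
.....^o
..o.ooo
..o..o.
...oo..
.......
.......
k=25  .......
....<.o
..o.ooo
..o..o.
...oo..
.......
.......
k=26  ....^..
....o.o
..o.ooo
..o..o.
...oo..
.......
.......
k=27  ....o>.
....o.o
..o.ooo
..o..o.
...oo..
.......
.......
k=28  ....oo.
....ovo
..o.ooo
..o..o.
...oo..
.......
.......
k=29  ....oo.
....<oo
..o.ooo
..o..o.
...oo..
.......
.......
k=30  ....oo.
.....oo
..o.voo
..o..o.
...oo..
.......
.......
k=31  ....oo.
.....oo
..o..>o
..o..o.
...oo..
.......
.......

2,5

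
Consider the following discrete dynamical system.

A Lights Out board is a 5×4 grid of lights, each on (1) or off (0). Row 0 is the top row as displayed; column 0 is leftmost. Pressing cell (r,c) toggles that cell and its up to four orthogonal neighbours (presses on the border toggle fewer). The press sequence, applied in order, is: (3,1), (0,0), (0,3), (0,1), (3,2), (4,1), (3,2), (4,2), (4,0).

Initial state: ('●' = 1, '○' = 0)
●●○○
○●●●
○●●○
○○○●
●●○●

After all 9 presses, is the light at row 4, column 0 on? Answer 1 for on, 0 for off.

1

0) ●●○○
○●●●
○●●○
○○○●
●●○●
1) ●●○○
○●●●
○○●○
●●●●
●○○●
2) ○○○○
●●●●
○○●○
●●●●
●○○●
3) ○○●●
●●●○
○○●○
●●●●
●○○●
4) ●●○●
●○●○
○○●○
●●●●
●○○●
5) ●●○●
●○●○
○○○○
●○○○
●○●●
6) ●●○●
●○●○
○○○○
●●○○
○●○●
7) ●●○●
●○●○
○○●○
●○●●
○●●●
8) ●●○●
●○●○
○○●○
●○○●
○○○○
9) ●●○●
●○●○
○○●○
○○○●
●●○○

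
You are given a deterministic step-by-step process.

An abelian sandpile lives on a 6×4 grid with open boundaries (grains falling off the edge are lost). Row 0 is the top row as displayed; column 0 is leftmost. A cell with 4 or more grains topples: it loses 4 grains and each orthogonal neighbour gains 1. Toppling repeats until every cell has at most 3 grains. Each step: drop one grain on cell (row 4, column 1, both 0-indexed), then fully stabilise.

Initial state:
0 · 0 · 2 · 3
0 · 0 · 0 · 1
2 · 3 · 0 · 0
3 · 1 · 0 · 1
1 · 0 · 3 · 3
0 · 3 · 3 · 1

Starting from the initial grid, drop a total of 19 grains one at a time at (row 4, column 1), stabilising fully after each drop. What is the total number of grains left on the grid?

k=0  0 · 0 · 2 · 3
0 · 0 · 0 · 1
2 · 3 · 0 · 0
3 · 1 · 0 · 1
1 · 0 · 3 · 3
0 · 3 · 3 · 1
k=1  0 · 0 · 2 · 3
0 · 0 · 0 · 1
2 · 3 · 0 · 0
3 · 1 · 0 · 1
1 · 1 · 3 · 3
0 · 3 · 3 · 1
k=2  0 · 0 · 2 · 3
0 · 0 · 0 · 1
2 · 3 · 0 · 0
3 · 1 · 0 · 1
1 · 2 · 3 · 3
0 · 3 · 3 · 1
k=3  0 · 0 · 2 · 3
0 · 0 · 0 · 1
2 · 3 · 0 · 0
3 · 1 · 0 · 1
1 · 3 · 3 · 3
0 · 3 · 3 · 1
k=4  0 · 0 · 2 · 3
0 · 0 · 0 · 1
2 · 3 · 0 · 0
3 · 2 · 1 · 2
2 · 2 · 2 · 0
1 · 1 · 1 · 3
k=5  0 · 0 · 2 · 3
0 · 0 · 0 · 1
2 · 3 · 0 · 0
3 · 2 · 1 · 2
2 · 3 · 2 · 0
1 · 1 · 1 · 3
k=6  0 · 0 · 2 · 3
0 · 0 · 0 · 1
2 · 3 · 0 · 0
3 · 3 · 1 · 2
3 · 0 · 3 · 0
1 · 2 · 1 · 3
k=7  0 · 0 · 2 · 3
0 · 0 · 0 · 1
2 · 3 · 0 · 0
3 · 3 · 1 · 2
3 · 1 · 3 · 0
1 · 2 · 1 · 3
k=8  0 · 0 · 2 · 3
0 · 0 · 0 · 1
2 · 3 · 0 · 0
3 · 3 · 1 · 2
3 · 2 · 3 · 0
1 · 2 · 1 · 3
k=9  0 · 0 · 2 · 3
0 · 0 · 0 · 1
2 · 3 · 0 · 0
3 · 3 · 1 · 2
3 · 3 · 3 · 0
1 · 2 · 1 · 3
k=10  0 · 0 · 2 · 3
1 · 1 · 0 · 1
0 · 1 · 1 · 0
2 · 2 · 3 · 2
1 · 3 · 0 · 1
2 · 3 · 2 · 3
k=11  0 · 0 · 2 · 3
1 · 1 · 0 · 1
0 · 1 · 1 · 0
2 · 3 · 3 · 2
2 · 1 · 1 · 1
3 · 0 · 3 · 3
k=12  0 · 0 · 2 · 3
1 · 1 · 0 · 1
0 · 1 · 1 · 0
2 · 3 · 3 · 2
2 · 2 · 1 · 1
3 · 0 · 3 · 3
k=13  0 · 0 · 2 · 3
1 · 1 · 0 · 1
0 · 1 · 1 · 0
2 · 3 · 3 · 2
2 · 3 · 1 · 1
3 · 0 · 3 · 3
k=14  0 · 0 · 2 · 3
1 · 1 · 0 · 1
0 · 2 · 2 · 0
3 · 1 · 0 · 3
3 · 1 · 3 · 1
3 · 1 · 3 · 3
k=15  0 · 0 · 2 · 3
1 · 1 · 0 · 1
0 · 2 · 2 · 0
3 · 1 · 0 · 3
3 · 2 · 3 · 1
3 · 1 · 3 · 3
k=16  0 · 0 · 2 · 3
1 · 1 · 0 · 1
0 · 2 · 2 · 0
3 · 1 · 0 · 3
3 · 3 · 3 · 1
3 · 1 · 3 · 3
k=17  0 · 0 · 2 · 3
1 · 1 · 0 · 1
1 · 2 · 2 · 0
0 · 3 · 1 · 3
2 · 3 · 1 · 3
1 · 0 · 2 · 0
k=18  0 · 0 · 2 · 3
1 · 1 · 0 · 1
1 · 3 · 2 · 0
1 · 0 · 2 · 3
3 · 1 · 2 · 3
1 · 1 · 2 · 0
k=19  0 · 0 · 2 · 3
1 · 1 · 0 · 1
1 · 3 · 2 · 0
1 · 0 · 2 · 3
3 · 2 · 2 · 3
1 · 1 · 2 · 0

34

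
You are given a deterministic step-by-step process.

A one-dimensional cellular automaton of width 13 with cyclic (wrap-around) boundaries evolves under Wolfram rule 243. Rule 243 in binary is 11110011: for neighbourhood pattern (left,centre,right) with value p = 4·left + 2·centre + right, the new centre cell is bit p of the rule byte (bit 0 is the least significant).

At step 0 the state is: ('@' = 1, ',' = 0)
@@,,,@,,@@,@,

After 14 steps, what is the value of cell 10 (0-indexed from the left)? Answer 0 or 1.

1

0) @@,,,@,,@@,@,
1) ,@@@@,@@,@@,@
2) @,@@@@,@@,@@,
3) ,@,@@@@,@@,@@
4) @,@,@@@@,@@,@
5) @@,@,@@@@,@@,
6) ,@@,@,@@@@,@@
7) @,@@,@,@@@@,@
8) @@,@@,@,@@@@,
9) ,@@,@@,@,@@@@
10) @,@@,@@,@,@@@
11) @@,@@,@@,@,@@
12) @@@,@@,@@,@,@
13) @@@@,@@,@@,@,
14) ,@@@@,@@,@@,@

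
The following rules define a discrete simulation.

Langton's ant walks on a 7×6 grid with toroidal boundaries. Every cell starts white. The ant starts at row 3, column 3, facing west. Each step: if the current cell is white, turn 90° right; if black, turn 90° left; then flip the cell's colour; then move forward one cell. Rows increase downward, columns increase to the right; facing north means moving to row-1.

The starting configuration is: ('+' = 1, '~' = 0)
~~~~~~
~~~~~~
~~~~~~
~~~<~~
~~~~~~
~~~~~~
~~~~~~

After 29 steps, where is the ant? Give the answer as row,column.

4,5

k=0  ~~~~~~
~~~~~~
~~~~~~
~~~<~~
~~~~~~
~~~~~~
~~~~~~
k=1  ~~~~~~
~~~~~~
~~~^~~
~~~+~~
~~~~~~
~~~~~~
~~~~~~
k=2  ~~~~~~
~~~~~~
~~~+>~
~~~+~~
~~~~~~
~~~~~~
~~~~~~
k=3  ~~~~~~
~~~~~~
~~~++~
~~~+v~
~~~~~~
~~~~~~
~~~~~~
k=4  ~~~~~~
~~~~~~
~~~++~
~~~<+~
~~~~~~
~~~~~~
~~~~~~
k=5  ~~~~~~
~~~~~~
~~~++~
~~~~+~
~~~v~~
~~~~~~
~~~~~~
k=6  ~~~~~~
~~~~~~
~~~++~
~~~~+~
~~<+~~
~~~~~~
~~~~~~
k=7  ~~~~~~
~~~~~~
~~~++~
~~^~+~
~~++~~
~~~~~~
~~~~~~
k=8  ~~~~~~
~~~~~~
~~~++~
~~+>+~
~~++~~
~~~~~~
~~~~~~
k=9  ~~~~~~
~~~~~~
~~~++~
~~+++~
~~+v~~
~~~~~~
~~~~~~
k=10  ~~~~~~
~~~~~~
~~~++~
~~+++~
~~+~>~
~~~~~~
~~~~~~
k=11  ~~~~~~
~~~~~~
~~~++~
~~+++~
~~+~+~
~~~~v~
~~~~~~
k=12  ~~~~~~
~~~~~~
~~~++~
~~+++~
~~+~+~
~~~<+~
~~~~~~
k=13  ~~~~~~
~~~~~~
~~~++~
~~+++~
~~+^+~
~~~++~
~~~~~~
k=14  ~~~~~~
~~~~~~
~~~++~
~~+++~
~~++>~
~~~++~
~~~~~~
k=15  ~~~~~~
~~~~~~
~~~++~
~~++^~
~~++~~
~~~++~
~~~~~~
k=16  ~~~~~~
~~~~~~
~~~++~
~~+<~~
~~++~~
~~~++~
~~~~~~
k=17  ~~~~~~
~~~~~~
~~~++~
~~+~~~
~~+v~~
~~~++~
~~~~~~
k=18  ~~~~~~
~~~~~~
~~~++~
~~+~~~
~~+~>~
~~~++~
~~~~~~
k=19  ~~~~~~
~~~~~~
~~~++~
~~+~~~
~~+~+~
~~~+v~
~~~~~~
k=20  ~~~~~~
~~~~~~
~~~++~
~~+~~~
~~+~+~
~~~+~>
~~~~~~
k=21  ~~~~~~
~~~~~~
~~~++~
~~+~~~
~~+~+~
~~~+~+
~~~~~v
k=22  ~~~~~~
~~~~~~
~~~++~
~~+~~~
~~+~+~
~~~+~+
~~~~<+
k=23  ~~~~~~
~~~~~~
~~~++~
~~+~~~
~~+~+~
~~~+^+
~~~~++
k=24  ~~~~~~
~~~~~~
~~~++~
~~+~~~
~~+~+~
~~~++>
~~~~++
k=25  ~~~~~~
~~~~~~
~~~++~
~~+~~~
~~+~+^
~~~++~
~~~~++
k=26  ~~~~~~
~~~~~~
~~~++~
~~+~~~
>~+~++
~~~++~
~~~~++
k=27  ~~~~~~
~~~~~~
~~~++~
~~+~~~
+~+~++
v~~++~
~~~~++
k=28  ~~~~~~
~~~~~~
~~~++~
~~+~~~
+~+~++
+~~++<
~~~~++
k=29  ~~~~~~
~~~~~~
~~~++~
~~+~~~
+~+~+^
+~~+++
~~~~++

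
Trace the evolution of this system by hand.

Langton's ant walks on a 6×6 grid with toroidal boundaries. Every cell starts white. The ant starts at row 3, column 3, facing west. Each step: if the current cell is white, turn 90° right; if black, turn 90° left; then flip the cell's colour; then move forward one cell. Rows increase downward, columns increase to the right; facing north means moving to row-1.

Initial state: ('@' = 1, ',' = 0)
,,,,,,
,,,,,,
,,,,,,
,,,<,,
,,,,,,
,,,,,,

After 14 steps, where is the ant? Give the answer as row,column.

4,4

gen 0: ,,,,,,
,,,,,,
,,,,,,
,,,<,,
,,,,,,
,,,,,,
gen 1: ,,,,,,
,,,,,,
,,,^,,
,,,@,,
,,,,,,
,,,,,,
gen 2: ,,,,,,
,,,,,,
,,,@>,
,,,@,,
,,,,,,
,,,,,,
gen 3: ,,,,,,
,,,,,,
,,,@@,
,,,@v,
,,,,,,
,,,,,,
gen 4: ,,,,,,
,,,,,,
,,,@@,
,,,<@,
,,,,,,
,,,,,,
gen 5: ,,,,,,
,,,,,,
,,,@@,
,,,,@,
,,,v,,
,,,,,,
gen 6: ,,,,,,
,,,,,,
,,,@@,
,,,,@,
,,<@,,
,,,,,,
gen 7: ,,,,,,
,,,,,,
,,,@@,
,,^,@,
,,@@,,
,,,,,,
gen 8: ,,,,,,
,,,,,,
,,,@@,
,,@>@,
,,@@,,
,,,,,,
gen 9: ,,,,,,
,,,,,,
,,,@@,
,,@@@,
,,@v,,
,,,,,,
gen 10: ,,,,,,
,,,,,,
,,,@@,
,,@@@,
,,@,>,
,,,,,,
gen 11: ,,,,,,
,,,,,,
,,,@@,
,,@@@,
,,@,@,
,,,,v,
gen 12: ,,,,,,
,,,,,,
,,,@@,
,,@@@,
,,@,@,
,,,<@,
gen 13: ,,,,,,
,,,,,,
,,,@@,
,,@@@,
,,@^@,
,,,@@,
gen 14: ,,,,,,
,,,,,,
,,,@@,
,,@@@,
,,@@>,
,,,@@,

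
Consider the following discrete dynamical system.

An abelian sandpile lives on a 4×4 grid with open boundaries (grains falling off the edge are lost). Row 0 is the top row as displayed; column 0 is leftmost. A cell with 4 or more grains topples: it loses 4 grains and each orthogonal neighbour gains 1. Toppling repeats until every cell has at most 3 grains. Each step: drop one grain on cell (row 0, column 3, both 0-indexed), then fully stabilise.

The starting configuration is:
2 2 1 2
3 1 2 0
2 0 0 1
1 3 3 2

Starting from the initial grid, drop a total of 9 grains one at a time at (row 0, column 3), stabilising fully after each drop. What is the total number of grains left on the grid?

gen 0: 2 2 1 2
3 1 2 0
2 0 0 1
1 3 3 2
gen 1: 2 2 1 3
3 1 2 0
2 0 0 1
1 3 3 2
gen 2: 2 2 2 0
3 1 2 1
2 0 0 1
1 3 3 2
gen 3: 2 2 2 1
3 1 2 1
2 0 0 1
1 3 3 2
gen 4: 2 2 2 2
3 1 2 1
2 0 0 1
1 3 3 2
gen 5: 2 2 2 3
3 1 2 1
2 0 0 1
1 3 3 2
gen 6: 2 2 3 0
3 1 2 2
2 0 0 1
1 3 3 2
gen 7: 2 2 3 1
3 1 2 2
2 0 0 1
1 3 3 2
gen 8: 2 2 3 2
3 1 2 2
2 0 0 1
1 3 3 2
gen 9: 2 2 3 3
3 1 2 2
2 0 0 1
1 3 3 2

30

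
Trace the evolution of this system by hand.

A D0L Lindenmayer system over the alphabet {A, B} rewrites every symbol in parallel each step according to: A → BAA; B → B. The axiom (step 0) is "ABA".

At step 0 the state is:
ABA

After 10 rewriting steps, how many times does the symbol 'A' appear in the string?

2048

k=0  ABA
k=1  BAABBAA
k=2  BBAABAABBBAABAA
k=3  BBBAABAABBAABAABBBBAABAABBAABAA
k=4  BBBBAABAABBAABAABBBAABAABBAABAABBBBBAABAABBAABAABBBAABAABBAABAA
k=5  BBBBBAABAABBAABAABBBAABAABBAABAABBBBAABAABBAABAABBBAABAABB…AABAABBAABAABBBAABAABBAABAABBBBAABAABBAABAABBBAABAABBAABAA  (len 127)
k=6  BBBBBBAABAABBAABAABBBAABAABBAABAABBBBAABAABBAABAABBBAABAAB…AABAABBAABAABBBAABAABBAABAABBBBAABAABBAABAABBBAABAABBAABAA  (len 255)
k=7  BBBBBBBAABAABBAABAABBBAABAABBAABAABBBBAABAABBAABAABBBAABAA…AABAABBAABAABBBAABAABBAABAABBBBAABAABBAABAABBBAABAABBAABAA  (len 511)
k=8  BBBBBBBBAABAABBAABAABBBAABAABBAABAABBBBAABAABBAABAABBBAABA…AABAABBAABAABBBAABAABBAABAABBBBAABAABBAABAABBBAABAABBAABAA  (len 1023)
k=9  BBBBBBBBBAABAABBAABAABBBAABAABBAABAABBBBAABAABBAABAABBBAAB…AABAABBAABAABBBAABAABBAABAABBBBAABAABBAABAABBBAABAABBAABAA  (len 2047)
k=10  BBBBBBBBBBAABAABBAABAABBBAABAABBAABAABBBBAABAABBAABAABBBAA…AABAABBAABAABBBAABAABBAABAABBBBAABAABBAABAABBBAABAABBAABAA  (len 4095)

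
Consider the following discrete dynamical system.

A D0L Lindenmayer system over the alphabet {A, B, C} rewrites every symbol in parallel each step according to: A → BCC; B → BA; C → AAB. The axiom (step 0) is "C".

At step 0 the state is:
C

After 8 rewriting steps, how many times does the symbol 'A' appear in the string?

t=0: C
t=1: AAB
t=2: BCCBCCBA
t=3: BAAABAABBAAABAABBABCC
t=4: BABCCBCCBCCBABCCBCCBABABCCBCCBCCBABCCBCCBABABCCBAAABAAB
t=5: BABCCBAAABAABBAAABAABBAAABAABBABCCBAAABAABBAAABAABBABCCBAB…BCCBAAABAABBAAABAABBABCCBABCCBAAABAABBABCCBCCBCCBABCCBCCBA  (len 144)
t=6: BABCCBAAABAABBABCCBCCBCCBABCCBCCBABABCCBCCBCCBABCCBCCBABAB…CBABABCCBAAABAABBAAABAABBAAABAABBABCCBAAABAABBAAABAABBABCC  (len 377)
t=7: BABCCBAAABAABBABCCBCCBCCBABCCBCCBABABCCBAAABAABBAAABAABBAA…AABBABCCBCCBCCBABCCBCCBABABCCBCCBCCBABCCBCCBABABCCBAAABAAB  (len 987)
t=8: BABCCBAAABAABBABCCBCCBCCBABCCBCCBABABCCBAAABAABBAAABAABBAA…BCCBAAABAABBAAABAABBABCCBABCCBAAABAABBABCCBCCBCCBABCCBCCBA  (len 2584)

789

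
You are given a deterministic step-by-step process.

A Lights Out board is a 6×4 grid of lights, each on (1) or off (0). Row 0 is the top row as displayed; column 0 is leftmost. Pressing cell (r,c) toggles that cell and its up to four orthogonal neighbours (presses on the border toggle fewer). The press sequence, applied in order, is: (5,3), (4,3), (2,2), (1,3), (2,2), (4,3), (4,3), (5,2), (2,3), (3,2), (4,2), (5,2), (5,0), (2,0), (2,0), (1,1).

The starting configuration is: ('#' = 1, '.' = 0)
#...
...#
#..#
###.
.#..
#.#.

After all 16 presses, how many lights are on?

gen 0: #...
...#
#..#
###.
.#..
#.#.
gen 1: #...
...#
#..#
###.
.#.#
#..#
gen 2: #...
...#
#..#
####
.##.
#...
gen 3: #...
..##
###.
##.#
.##.
#...
gen 4: #..#
....
####
##.#
.##.
#...
gen 5: #..#
..#.
#...
####
.##.
#...
gen 6: #..#
..#.
#...
###.
.#.#
#..#
gen 7: #..#
..#.
#...
####
.##.
#...
gen 8: #..#
..#.
#...
####
.#..
####
gen 9: #..#
..##
#.##
###.
.#..
####
gen 10: #..#
..##
#..#
#..#
.##.
####
gen 11: #..#
..##
#..#
#.##
...#
##.#
gen 12: #..#
..##
#..#
#.##
..##
#.#.
gen 13: #..#
..##
#..#
#.##
#.##
.##.
gen 14: #..#
#.##
.#.#
..##
#.##
.##.
gen 15: #..#
..##
#..#
#.##
#.##
.##.
gen 16: ##.#
##.#
##.#
#.##
#.##
.##.

17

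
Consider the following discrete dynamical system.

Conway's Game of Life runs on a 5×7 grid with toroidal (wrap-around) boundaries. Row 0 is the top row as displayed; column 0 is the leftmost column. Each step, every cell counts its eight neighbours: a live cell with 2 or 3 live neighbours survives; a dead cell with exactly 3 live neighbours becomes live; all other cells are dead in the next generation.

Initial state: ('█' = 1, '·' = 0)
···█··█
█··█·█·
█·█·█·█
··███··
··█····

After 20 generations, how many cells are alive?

13

[0] ···█··█
█··█·█·
█·█·█·█
··███··
··█····
[1] ··███·█
████·█·
█·█···█
··█·██·
··█·█··
[2] █·····█
·····█·
█······
··█·███
·██····
[3] ██····█
█······
····█··
█·██·██
·███···
[4] ······█
██····█
██·███·
█····██
···███·
[5] ····█·█
·██·█··
··█·█··
███····
█···█··
[6] ██··█··
·██·█··
█······
█·█····
█··█·██
[7] ····█··
··██···
█·██···
█······
··████·
[8] ·····█·
·██·█··
··██···
······█
···███·
[9] ··█··█·
·██·█··
·███···
··█··█·
····███
[10] ·██···█
····█··
····█··
·██··██
···██·█
[11] █·█·█··
···█·█·
···██··
█·█···█
···██·█
[12] ··█···█
··█··█·
··█████
█·█···█
··█·█·█
[13] ·██···█
·██····
█·█·█··
█·█····
··█···█
[14] ···█···
·······
█·█····
█·█···█
··██··█
[15] ··██···
·······
█·····█
█·█···█
████··█
[16] █··█···
·······
██····█
··██·█·
······█
[17] ·······
·█····█
███···█
·██··█·
··███·█
[18] █·██·█·
·██···█
·····██
····██·
·█████·
[19] █····█·
·████··
█···█·█
··█····
·█·····
[20] █··██··
·████··
█···██·
██·····
·█·····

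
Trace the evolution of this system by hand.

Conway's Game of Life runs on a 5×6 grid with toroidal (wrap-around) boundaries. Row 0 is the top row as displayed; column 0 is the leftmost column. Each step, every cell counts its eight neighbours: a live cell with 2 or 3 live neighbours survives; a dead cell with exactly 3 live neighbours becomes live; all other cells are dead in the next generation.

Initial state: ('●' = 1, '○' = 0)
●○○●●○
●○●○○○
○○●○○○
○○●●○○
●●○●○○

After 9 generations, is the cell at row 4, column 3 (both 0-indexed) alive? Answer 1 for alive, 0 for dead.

0

[0] ●○○●●○
●○●○○○
○○●○○○
○○●●○○
●●○●○○
[1] ●○○●●○
○○●○○●
○○●○○○
○○○●○○
●●○○○●
[2] ○○●●●○
○●●○●●
○○●●○○
●●●○○○
●●●●○●
[3] ○○○○○○
○●○○○●
○○○○●●
○○○○●●
○○○○○●
[4] ●○○○○○
●○○○●●
○○○○○○
●○○○○○
○○○○●●
[5] ●○○○○○
●○○○○●
●○○○○○
○○○○○●
●○○○○●
[6] ○●○○○○
●●○○○●
●○○○○○
○○○○○●
●○○○○●
[7] ○●○○○○
○●○○○●
○●○○○○
○○○○○●
●○○○○●
[8] ○●○○○●
○●●○○○
○○○○○○
○○○○○●
●○○○○●
[9] ○●●○○●
●●●○○○
○○○○○○
●○○○○●
○○○○●●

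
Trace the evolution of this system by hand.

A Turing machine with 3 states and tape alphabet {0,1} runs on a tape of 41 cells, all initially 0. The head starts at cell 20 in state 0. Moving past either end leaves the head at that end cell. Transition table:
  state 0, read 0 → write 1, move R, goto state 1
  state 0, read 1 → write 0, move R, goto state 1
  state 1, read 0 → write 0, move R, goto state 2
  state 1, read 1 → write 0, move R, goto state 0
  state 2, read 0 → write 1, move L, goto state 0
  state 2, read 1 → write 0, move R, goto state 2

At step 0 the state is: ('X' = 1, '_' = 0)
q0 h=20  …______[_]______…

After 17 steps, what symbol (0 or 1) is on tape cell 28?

step 0: q0 h=20  …______[_]______…
step 1: q1 h=21  …_____X[_]______…
step 2: q2 h=22  …____X_[_]______…
step 3: q0 h=21  …_____X[_]X_____…
step 4: q1 h=22  …____XX[X]______…
step 5: q0 h=23  …___XX_[_]______…
step 6: q1 h=24  …__XX_X[_]______…
step 7: q2 h=25  …_XX_X_[_]______…
step 8: q0 h=24  …__XX_X[_]X_____…
step 9: q1 h=25  …_XX_XX[X]______…
step 10: q0 h=26  …XX_XX_[_]______…
step 11: q1 h=27  …X_XX_X[_]______…
step 12: q2 h=28  …_XX_X_[_]______…
step 13: q0 h=27  …X_XX_X[_]X_____…
step 14: q1 h=28  …_XX_XX[X]______…
step 15: q0 h=29  …XX_XX_[_]______…
step 16: q1 h=30  …X_XX_X[_]______…
step 17: q2 h=31  …_XX_X_[_]______…

0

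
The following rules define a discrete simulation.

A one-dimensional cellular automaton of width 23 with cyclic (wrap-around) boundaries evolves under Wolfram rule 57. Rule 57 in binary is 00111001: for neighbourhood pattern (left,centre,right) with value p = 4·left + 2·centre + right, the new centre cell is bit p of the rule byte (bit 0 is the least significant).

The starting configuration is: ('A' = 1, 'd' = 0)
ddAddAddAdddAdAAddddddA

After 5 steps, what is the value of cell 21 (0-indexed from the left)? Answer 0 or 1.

gen 0: ddAddAddAdddAdAAddddddA
gen 1: AddAddAddAAddAAdAAAAAdd
gen 2: dAddAddAdAdAdAdAAddddAd
gen 3: ddAddAddAdAdAdAAdAAAddA
gen 4: AddAddAddAdAdAAdAAddAdd
gen 5: dAddAddAddAdAAdAAdAddAd

1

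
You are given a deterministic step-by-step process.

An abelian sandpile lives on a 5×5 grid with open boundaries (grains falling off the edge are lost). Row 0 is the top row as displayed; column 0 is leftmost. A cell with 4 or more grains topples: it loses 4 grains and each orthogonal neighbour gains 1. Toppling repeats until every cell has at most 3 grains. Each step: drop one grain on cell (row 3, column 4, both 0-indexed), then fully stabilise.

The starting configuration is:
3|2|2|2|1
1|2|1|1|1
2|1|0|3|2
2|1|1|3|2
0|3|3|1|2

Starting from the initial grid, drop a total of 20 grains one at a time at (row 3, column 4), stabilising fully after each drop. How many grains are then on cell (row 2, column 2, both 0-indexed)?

3

gen 0: 3|2|2|2|1
1|2|1|1|1
2|1|0|3|2
2|1|1|3|2
0|3|3|1|2
gen 1: 3|2|2|2|1
1|2|1|1|1
2|1|0|3|2
2|1|1|3|3
0|3|3|1|2
gen 2: 3|2|2|2|1
1|2|1|2|2
2|1|1|1|0
2|1|2|1|2
0|3|3|2|3
gen 3: 3|2|2|2|1
1|2|1|2|2
2|1|1|1|0
2|1|2|1|3
0|3|3|2|3
gen 4: 3|2|2|2|1
1|2|1|2|2
2|1|1|1|1
2|1|2|2|1
0|3|3|3|0
gen 5: 3|2|2|2|1
1|2|1|2|2
2|1|1|1|1
2|1|2|2|2
0|3|3|3|0
gen 6: 3|2|2|2|1
1|2|1|2|2
2|1|1|1|1
2|1|2|2|3
0|3|3|3|0
gen 7: 3|2|2|2|1
1|2|1|2|2
2|1|1|1|2
2|1|2|3|0
0|3|3|3|1
gen 8: 3|2|2|2|1
1|2|1|2|2
2|1|1|1|2
2|1|2|3|1
0|3|3|3|1
gen 9: 3|2|2|2|1
1|2|1|2|2
2|1|1|1|2
2|1|2|3|2
0|3|3|3|1
gen 10: 3|2|2|2|1
1|2|1|2|2
2|1|1|1|2
2|1|2|3|3
0|3|3|3|1
gen 11: 3|2|2|2|1
1|2|1|2|2
2|1|2|2|3
2|3|0|2|1
1|0|2|1|3
gen 12: 3|2|2|2|1
1|2|1|2|2
2|1|2|2|3
2|3|0|2|2
1|0|2|1|3
gen 13: 3|2|2|2|1
1|2|1|2|2
2|1|2|2|3
2|3|0|2|3
1|0|2|1|3
gen 14: 3|2|2|2|1
1|2|1|2|3
2|1|2|3|0
2|3|0|3|2
1|0|2|2|0
gen 15: 3|2|2|2|1
1|2|1|2|3
2|1|2|3|0
2|3|0|3|3
1|0|2|2|0
gen 16: 3|2|2|2|1
1|2|1|3|3
2|1|3|0|2
2|3|1|1|1
1|0|2|3|1
gen 17: 3|2|2|2|1
1|2|1|3|3
2|1|3|0|2
2|3|1|1|2
1|0|2|3|1
gen 18: 3|2|2|2|1
1|2|1|3|3
2|1|3|0|2
2|3|1|1|3
1|0|2|3|1
gen 19: 3|2|2|2|1
1|2|1|3|3
2|1|3|0|3
2|3|1|2|0
1|0|2|3|2
gen 20: 3|2|2|2|1
1|2|1|3|3
2|1|3|0|3
2|3|1|2|1
1|0|2|3|2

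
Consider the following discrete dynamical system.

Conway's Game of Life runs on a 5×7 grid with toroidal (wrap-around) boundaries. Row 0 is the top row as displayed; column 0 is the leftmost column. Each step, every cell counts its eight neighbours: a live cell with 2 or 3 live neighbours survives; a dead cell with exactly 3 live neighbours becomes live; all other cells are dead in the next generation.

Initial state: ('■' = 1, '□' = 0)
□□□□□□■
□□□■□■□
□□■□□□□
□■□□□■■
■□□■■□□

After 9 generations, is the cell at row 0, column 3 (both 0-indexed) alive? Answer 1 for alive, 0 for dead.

0

0) □□□□□□■
□□□■□■□
□□■□□□□
□■□□□■■
■□□■■□□
1) □□□■□■■
□□□□□□□
□□■□■■■
■■■■■■■
■□□□■□□
2) □□□□■■■
□□□■□□□
□□■□□□□
□□■□□□□
□□□□□□□
3) □□□□■■□
□□□■■■□
□□■■□□□
□□□□□□□
□□□□□■□
4) □□□■□□■
□□■□□■□
□□■■□□□
□□□□□□□
□□□□■■□
5) □□□■□□■
□□■□■□□
□□■■□□□
□□□■■□□
□□□□■■□
6) □□□■□□□
□□■□■□□
□□■□□□□
□□■□□■□
□□□□□■□
7) □□□■■□□
□□■□□□□
□■■□□□□
□□□□□□□
□□□□■□□
8) □□□■■□□
□■■□□□□
□■■□□□□
□□□□□□□
□□□■■□□
9) □□□□■□□
□■□□□□□
□■■□□□□
□□■■□□□
□□□■■□□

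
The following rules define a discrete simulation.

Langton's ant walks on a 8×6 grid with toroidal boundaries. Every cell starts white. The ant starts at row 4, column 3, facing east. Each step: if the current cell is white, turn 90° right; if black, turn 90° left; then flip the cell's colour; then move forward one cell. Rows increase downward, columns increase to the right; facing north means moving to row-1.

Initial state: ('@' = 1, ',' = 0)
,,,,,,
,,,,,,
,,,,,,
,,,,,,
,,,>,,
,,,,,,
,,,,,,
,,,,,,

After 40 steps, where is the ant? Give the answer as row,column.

4,1

t=0: ,,,,,,
,,,,,,
,,,,,,
,,,,,,
,,,>,,
,,,,,,
,,,,,,
,,,,,,
t=1: ,,,,,,
,,,,,,
,,,,,,
,,,,,,
,,,@,,
,,,v,,
,,,,,,
,,,,,,
t=2: ,,,,,,
,,,,,,
,,,,,,
,,,,,,
,,,@,,
,,<@,,
,,,,,,
,,,,,,
t=3: ,,,,,,
,,,,,,
,,,,,,
,,,,,,
,,^@,,
,,@@,,
,,,,,,
,,,,,,
t=4: ,,,,,,
,,,,,,
,,,,,,
,,,,,,
,,@>,,
,,@@,,
,,,,,,
,,,,,,
t=5: ,,,,,,
,,,,,,
,,,,,,
,,,^,,
,,@,,,
,,@@,,
,,,,,,
,,,,,,
t=6: ,,,,,,
,,,,,,
,,,,,,
,,,@>,
,,@,,,
,,@@,,
,,,,,,
,,,,,,
t=7: ,,,,,,
,,,,,,
,,,,,,
,,,@@,
,,@,v,
,,@@,,
,,,,,,
,,,,,,
t=8: ,,,,,,
,,,,,,
,,,,,,
,,,@@,
,,@<@,
,,@@,,
,,,,,,
,,,,,,
t=9: ,,,,,,
,,,,,,
,,,,,,
,,,^@,
,,@@@,
,,@@,,
,,,,,,
,,,,,,
t=10: ,,,,,,
,,,,,,
,,,,,,
,,<,@,
,,@@@,
,,@@,,
,,,,,,
,,,,,,
t=11: ,,,,,,
,,,,,,
,,^,,,
,,@,@,
,,@@@,
,,@@,,
,,,,,,
,,,,,,
t=12: ,,,,,,
,,,,,,
,,@>,,
,,@,@,
,,@@@,
,,@@,,
,,,,,,
,,,,,,
t=13: ,,,,,,
,,,,,,
,,@@,,
,,@v@,
,,@@@,
,,@@,,
,,,,,,
,,,,,,
t=14: ,,,,,,
,,,,,,
,,@@,,
,,<@@,
,,@@@,
,,@@,,
,,,,,,
,,,,,,
t=15: ,,,,,,
,,,,,,
,,@@,,
,,,@@,
,,v@@,
,,@@,,
,,,,,,
,,,,,,
t=16: ,,,,,,
,,,,,,
,,@@,,
,,,@@,
,,,>@,
,,@@,,
,,,,,,
,,,,,,
t=17: ,,,,,,
,,,,,,
,,@@,,
,,,^@,
,,,,@,
,,@@,,
,,,,,,
,,,,,,
t=18: ,,,,,,
,,,,,,
,,@@,,
,,<,@,
,,,,@,
,,@@,,
,,,,,,
,,,,,,
t=19: ,,,,,,
,,,,,,
,,^@,,
,,@,@,
,,,,@,
,,@@,,
,,,,,,
,,,,,,
t=20: ,,,,,,
,,,,,,
,<,@,,
,,@,@,
,,,,@,
,,@@,,
,,,,,,
,,,,,,
t=21: ,,,,,,
,^,,,,
,@,@,,
,,@,@,
,,,,@,
,,@@,,
,,,,,,
,,,,,,
t=22: ,,,,,,
,@>,,,
,@,@,,
,,@,@,
,,,,@,
,,@@,,
,,,,,,
,,,,,,
t=23: ,,,,,,
,@@,,,
,@v@,,
,,@,@,
,,,,@,
,,@@,,
,,,,,,
,,,,,,
t=24: ,,,,,,
,@@,,,
,<@@,,
,,@,@,
,,,,@,
,,@@,,
,,,,,,
,,,,,,
t=25: ,,,,,,
,@@,,,
,,@@,,
,v@,@,
,,,,@,
,,@@,,
,,,,,,
,,,,,,
t=26: ,,,,,,
,@@,,,
,,@@,,
<@@,@,
,,,,@,
,,@@,,
,,,,,,
,,,,,,
t=27: ,,,,,,
,@@,,,
^,@@,,
@@@,@,
,,,,@,
,,@@,,
,,,,,,
,,,,,,
t=28: ,,,,,,
,@@,,,
@>@@,,
@@@,@,
,,,,@,
,,@@,,
,,,,,,
,,,,,,
t=29: ,,,,,,
,@@,,,
@@@@,,
@v@,@,
,,,,@,
,,@@,,
,,,,,,
,,,,,,
t=30: ,,,,,,
,@@,,,
@@@@,,
@,>,@,
,,,,@,
,,@@,,
,,,,,,
,,,,,,
t=31: ,,,,,,
,@@,,,
@@^@,,
@,,,@,
,,,,@,
,,@@,,
,,,,,,
,,,,,,
t=32: ,,,,,,
,@@,,,
@<,@,,
@,,,@,
,,,,@,
,,@@,,
,,,,,,
,,,,,,
t=33: ,,,,,,
,@@,,,
@,,@,,
@v,,@,
,,,,@,
,,@@,,
,,,,,,
,,,,,,
t=34: ,,,,,,
,@@,,,
@,,@,,
<@,,@,
,,,,@,
,,@@,,
,,,,,,
,,,,,,
t=35: ,,,,,,
,@@,,,
@,,@,,
,@,,@,
v,,,@,
,,@@,,
,,,,,,
,,,,,,
t=36: ,,,,,,
,@@,,,
@,,@,,
,@,,@,
@,,,@<
,,@@,,
,,,,,,
,,,,,,
t=37: ,,,,,,
,@@,,,
@,,@,,
,@,,@^
@,,,@@
,,@@,,
,,,,,,
,,,,,,
t=38: ,,,,,,
,@@,,,
@,,@,,
>@,,@@
@,,,@@
,,@@,,
,,,,,,
,,,,,,
t=39: ,,,,,,
,@@,,,
@,,@,,
@@,,@@
v,,,@@
,,@@,,
,,,,,,
,,,,,,
t=40: ,,,,,,
,@@,,,
@,,@,,
@@,,@@
,>,,@@
,,@@,,
,,,,,,
,,,,,,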